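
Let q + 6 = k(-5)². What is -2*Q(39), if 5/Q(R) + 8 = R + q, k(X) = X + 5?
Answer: -⅖ ≈ -0.40000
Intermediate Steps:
k(X) = 5 + X
q = -6 (q = -6 + (5 - 5)² = -6 + 0² = -6 + 0 = -6)
Q(R) = 5/(-14 + R) (Q(R) = 5/(-8 + (R - 6)) = 5/(-8 + (-6 + R)) = 5/(-14 + R))
-2*Q(39) = -10/(-14 + 39) = -10/25 = -2*⅕ = -⅖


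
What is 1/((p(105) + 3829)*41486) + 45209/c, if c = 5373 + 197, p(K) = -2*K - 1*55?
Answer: 3342213305653/411779249640 ≈ 8.1165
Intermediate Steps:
p(K) = -55 - 2*K (p(K) = -2*K - 55 = -55 - 2*K)
c = 5570
1/((p(105) + 3829)*41486) + 45209/c = 1/(((-55 - 2*105) + 3829)*41486) + 45209/5570 = (1/41486)/((-55 - 210) + 3829) + 45209*(1/5570) = (1/41486)/(-265 + 3829) + 45209/5570 = (1/41486)/3564 + 45209/5570 = (1/3564)*(1/41486) + 45209/5570 = 1/147856104 + 45209/5570 = 3342213305653/411779249640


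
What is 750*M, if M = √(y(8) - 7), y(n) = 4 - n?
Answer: 750*I*√11 ≈ 2487.5*I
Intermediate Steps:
M = I*√11 (M = √((4 - 1*8) - 7) = √((4 - 8) - 7) = √(-4 - 7) = √(-11) = I*√11 ≈ 3.3166*I)
750*M = 750*(I*√11) = 750*I*√11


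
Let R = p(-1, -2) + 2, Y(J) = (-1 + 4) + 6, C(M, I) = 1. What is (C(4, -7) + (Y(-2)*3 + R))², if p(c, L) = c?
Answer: 841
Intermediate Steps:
Y(J) = 9 (Y(J) = 3 + 6 = 9)
R = 1 (R = -1 + 2 = 1)
(C(4, -7) + (Y(-2)*3 + R))² = (1 + (9*3 + 1))² = (1 + (27 + 1))² = (1 + 28)² = 29² = 841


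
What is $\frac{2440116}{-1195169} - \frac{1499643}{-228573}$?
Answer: $\frac{137175798911}{30353707093} \approx 4.5192$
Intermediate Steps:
$\frac{2440116}{-1195169} - \frac{1499643}{-228573} = 2440116 \left(- \frac{1}{1195169}\right) - - \frac{166627}{25397} = - \frac{2440116}{1195169} + \frac{166627}{25397} = \frac{137175798911}{30353707093}$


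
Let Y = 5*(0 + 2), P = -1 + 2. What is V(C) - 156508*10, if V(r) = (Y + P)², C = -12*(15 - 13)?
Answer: -1564959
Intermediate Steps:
C = -24 (C = -12*2 = -24)
P = 1
Y = 10 (Y = 5*2 = 10)
V(r) = 121 (V(r) = (10 + 1)² = 11² = 121)
V(C) - 156508*10 = 121 - 156508*10 = 121 - 1565080 = -1564959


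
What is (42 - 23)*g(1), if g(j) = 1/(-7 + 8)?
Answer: 19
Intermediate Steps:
g(j) = 1 (g(j) = 1/1 = 1)
(42 - 23)*g(1) = (42 - 23)*1 = 19*1 = 19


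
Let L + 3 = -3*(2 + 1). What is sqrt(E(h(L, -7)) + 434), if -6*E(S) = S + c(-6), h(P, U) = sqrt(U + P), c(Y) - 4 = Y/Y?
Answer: sqrt(15594 - 6*I*sqrt(19))/6 ≈ 20.813 - 0.017453*I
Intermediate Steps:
L = -12 (L = -3 - 3*(2 + 1) = -3 - 3*3 = -3 - 9 = -12)
c(Y) = 5 (c(Y) = 4 + Y/Y = 4 + 1 = 5)
h(P, U) = sqrt(P + U)
E(S) = -5/6 - S/6 (E(S) = -(S + 5)/6 = -(5 + S)/6 = -5/6 - S/6)
sqrt(E(h(L, -7)) + 434) = sqrt((-5/6 - sqrt(-12 - 7)/6) + 434) = sqrt((-5/6 - I*sqrt(19)/6) + 434) = sqrt(2599/6 - I*sqrt(19)/6)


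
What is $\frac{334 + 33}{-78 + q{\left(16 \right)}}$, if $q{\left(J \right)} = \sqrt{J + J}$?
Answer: $- \frac{14313}{3026} - \frac{367 \sqrt{2}}{1513} \approx -5.073$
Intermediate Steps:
$q{\left(J \right)} = \sqrt{2} \sqrt{J}$ ($q{\left(J \right)} = \sqrt{2 J} = \sqrt{2} \sqrt{J}$)
$\frac{334 + 33}{-78 + q{\left(16 \right)}} = \frac{334 + 33}{-78 + \sqrt{2} \sqrt{16}} = \frac{367}{-78 + \sqrt{2} \cdot 4} = \frac{367}{-78 + 4 \sqrt{2}}$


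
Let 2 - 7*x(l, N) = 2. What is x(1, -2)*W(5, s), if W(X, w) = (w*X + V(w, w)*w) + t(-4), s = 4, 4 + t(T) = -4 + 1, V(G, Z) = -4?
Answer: 0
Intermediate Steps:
x(l, N) = 0 (x(l, N) = 2/7 - ⅐*2 = 2/7 - 2/7 = 0)
t(T) = -7 (t(T) = -4 + (-4 + 1) = -4 - 3 = -7)
W(X, w) = -7 - 4*w + X*w (W(X, w) = (w*X - 4*w) - 7 = (X*w - 4*w) - 7 = (-4*w + X*w) - 7 = -7 - 4*w + X*w)
x(1, -2)*W(5, s) = 0*(-7 - 4*4 + 5*4) = 0*(-7 - 16 + 20) = 0*(-3) = 0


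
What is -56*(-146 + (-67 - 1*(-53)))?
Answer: 8960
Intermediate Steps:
-56*(-146 + (-67 - 1*(-53))) = -56*(-146 + (-67 + 53)) = -56*(-146 - 14) = -56*(-160) = 8960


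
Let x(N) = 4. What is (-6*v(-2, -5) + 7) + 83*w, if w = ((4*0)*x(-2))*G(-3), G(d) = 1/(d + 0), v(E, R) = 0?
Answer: 7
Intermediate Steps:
G(d) = 1/d
w = 0 (w = ((4*0)*4)/(-3) = (0*4)*(-1/3) = 0*(-1/3) = 0)
(-6*v(-2, -5) + 7) + 83*w = (-6*0 + 7) + 83*0 = (0 + 7) + 0 = 7 + 0 = 7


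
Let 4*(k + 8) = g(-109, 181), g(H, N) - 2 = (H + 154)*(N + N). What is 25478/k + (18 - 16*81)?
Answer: -5169592/4065 ≈ -1271.7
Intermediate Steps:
g(H, N) = 2 + 2*N*(154 + H) (g(H, N) = 2 + (H + 154)*(N + N) = 2 + (154 + H)*(2*N) = 2 + 2*N*(154 + H))
k = 4065 (k = -8 + (2 + 308*181 + 2*(-109)*181)/4 = -8 + (2 + 55748 - 39458)/4 = -8 + (¼)*16292 = -8 + 4073 = 4065)
25478/k + (18 - 16*81) = 25478/4065 + (18 - 16*81) = 25478*(1/4065) + (18 - 1296) = 25478/4065 - 1278 = -5169592/4065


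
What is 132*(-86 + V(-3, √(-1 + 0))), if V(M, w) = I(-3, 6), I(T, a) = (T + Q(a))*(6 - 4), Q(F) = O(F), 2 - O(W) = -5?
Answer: -10296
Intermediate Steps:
O(W) = 7 (O(W) = 2 - 1*(-5) = 2 + 5 = 7)
Q(F) = 7
I(T, a) = 14 + 2*T (I(T, a) = (T + 7)*(6 - 4) = (7 + T)*2 = 14 + 2*T)
V(M, w) = 8 (V(M, w) = 14 + 2*(-3) = 14 - 6 = 8)
132*(-86 + V(-3, √(-1 + 0))) = 132*(-86 + 8) = 132*(-78) = -10296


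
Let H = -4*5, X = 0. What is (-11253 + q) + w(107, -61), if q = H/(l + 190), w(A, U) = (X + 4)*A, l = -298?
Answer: -292270/27 ≈ -10825.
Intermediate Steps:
H = -20
w(A, U) = 4*A (w(A, U) = (0 + 4)*A = 4*A)
q = 5/27 (q = -20/(-298 + 190) = -20/(-108) = -20*(-1/108) = 5/27 ≈ 0.18519)
(-11253 + q) + w(107, -61) = (-11253 + 5/27) + 4*107 = -303826/27 + 428 = -292270/27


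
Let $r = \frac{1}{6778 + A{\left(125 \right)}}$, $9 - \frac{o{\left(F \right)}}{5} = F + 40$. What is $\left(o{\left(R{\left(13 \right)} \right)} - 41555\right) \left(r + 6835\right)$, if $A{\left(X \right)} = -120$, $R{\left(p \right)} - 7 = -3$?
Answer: $- \frac{949512547815}{3329} \approx -2.8522 \cdot 10^{8}$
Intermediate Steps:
$R{\left(p \right)} = 4$ ($R{\left(p \right)} = 7 - 3 = 4$)
$o{\left(F \right)} = -155 - 5 F$ ($o{\left(F \right)} = 45 - 5 \left(F + 40\right) = 45 - 5 \left(40 + F\right) = 45 - \left(200 + 5 F\right) = -155 - 5 F$)
$r = \frac{1}{6658}$ ($r = \frac{1}{6778 - 120} = \frac{1}{6658} \approx 0.0001502$)
$\left(o{\left(R{\left(13 \right)} \right)} - 41555\right) \left(r + 6835\right) = \left(\left(-155 - 20\right) - 41555\right) \left(\frac{1}{6658} + 6835\right) = \left(\left(-155 - 20\right) - 41555\right) \frac{45507431}{6658} = \left(-175 - 41555\right) \frac{45507431}{6658} = \left(-41730\right) \frac{45507431}{6658} = - \frac{949512547815}{3329}$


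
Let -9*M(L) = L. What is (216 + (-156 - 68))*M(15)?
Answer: 40/3 ≈ 13.333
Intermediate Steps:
M(L) = -L/9
(216 + (-156 - 68))*M(15) = (216 + (-156 - 68))*(-1/9*15) = (216 - 224)*(-5/3) = -8*(-5/3) = 40/3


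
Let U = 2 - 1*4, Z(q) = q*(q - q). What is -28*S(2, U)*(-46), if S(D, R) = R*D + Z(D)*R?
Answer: -5152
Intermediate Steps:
Z(q) = 0 (Z(q) = q*0 = 0)
U = -2 (U = 2 - 4 = -2)
S(D, R) = D*R (S(D, R) = R*D + 0*R = D*R + 0 = D*R)
-28*S(2, U)*(-46) = -56*(-2)*(-46) = -28*(-4)*(-46) = 112*(-46) = -5152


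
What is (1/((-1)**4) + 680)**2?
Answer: 463761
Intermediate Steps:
(1/((-1)**4) + 680)**2 = (1/1 + 680)**2 = (1 + 680)**2 = 681**2 = 463761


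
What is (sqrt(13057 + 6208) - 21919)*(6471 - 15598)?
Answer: 200054713 - 9127*sqrt(19265) ≈ 1.9879e+8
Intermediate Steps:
(sqrt(13057 + 6208) - 21919)*(6471 - 15598) = (sqrt(19265) - 21919)*(-9127) = (-21919 + sqrt(19265))*(-9127) = 200054713 - 9127*sqrt(19265)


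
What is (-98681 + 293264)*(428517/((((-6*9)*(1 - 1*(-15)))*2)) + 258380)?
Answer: 3214598527767/64 ≈ 5.0228e+10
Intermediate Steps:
(-98681 + 293264)*(428517/((((-6*9)*(1 - 1*(-15)))*2)) + 258380) = 194583*(428517/((-54*(1 + 15)*2)) + 258380) = 194583*(428517/((-54*16*2)) + 258380) = 194583*(428517/((-864*2)) + 258380) = 194583*(428517/(-1728) + 258380) = 194583*(428517*(-1/1728) + 258380) = 194583*(-15871/64 + 258380) = 194583*(16520449/64) = 3214598527767/64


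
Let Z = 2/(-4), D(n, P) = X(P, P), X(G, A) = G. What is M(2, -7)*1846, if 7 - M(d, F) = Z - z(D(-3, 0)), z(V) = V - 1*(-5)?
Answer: 23075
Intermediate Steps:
D(n, P) = P
z(V) = 5 + V (z(V) = V + 5 = 5 + V)
Z = -1/2 (Z = 2*(-1/4) = -1/2 ≈ -0.50000)
M(d, F) = 25/2 (M(d, F) = 7 - (-1/2 - (5 + 0)) = 7 - (-1/2 - 1*5) = 7 - (-1/2 - 5) = 7 - 1*(-11/2) = 7 + 11/2 = 25/2)
M(2, -7)*1846 = (25/2)*1846 = 23075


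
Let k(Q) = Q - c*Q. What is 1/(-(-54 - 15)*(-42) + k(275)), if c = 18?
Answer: -1/7573 ≈ -0.00013205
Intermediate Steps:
k(Q) = -17*Q (k(Q) = Q - 18*Q = -17*Q)
1/(-(-54 - 15)*(-42) + k(275)) = 1/(-(-54 - 15)*(-42) - 17*275) = 1/(-(-69)*(-42) - 4675) = 1/(-1*2898 - 4675) = 1/(-2898 - 4675) = 1/(-7573) = -1/7573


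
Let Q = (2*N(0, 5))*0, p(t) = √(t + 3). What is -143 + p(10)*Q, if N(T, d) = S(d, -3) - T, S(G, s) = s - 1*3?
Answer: -143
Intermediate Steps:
S(G, s) = -3 + s (S(G, s) = s - 3 = -3 + s)
p(t) = √(3 + t)
N(T, d) = -6 - T (N(T, d) = (-3 - 3) - T = -6 - T)
Q = 0 (Q = (2*(-6 - 1*0))*0 = (2*(-6 + 0))*0 = (2*(-6))*0 = -12*0 = 0)
-143 + p(10)*Q = -143 + √(3 + 10)*0 = -143 + √13*0 = -143 + 0 = -143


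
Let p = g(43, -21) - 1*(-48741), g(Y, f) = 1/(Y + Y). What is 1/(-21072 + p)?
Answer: 86/2379535 ≈ 3.6141e-5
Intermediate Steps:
g(Y, f) = 1/(2*Y)
p = 4191727/86 (p = (½)/43 - 1*(-48741) = (½)*(1/43) + 48741 = 1/86 + 48741 = 4191727/86 ≈ 48741.)
1/(-21072 + p) = 1/(-21072 + 4191727/86) = 1/(2379535/86) = 86/2379535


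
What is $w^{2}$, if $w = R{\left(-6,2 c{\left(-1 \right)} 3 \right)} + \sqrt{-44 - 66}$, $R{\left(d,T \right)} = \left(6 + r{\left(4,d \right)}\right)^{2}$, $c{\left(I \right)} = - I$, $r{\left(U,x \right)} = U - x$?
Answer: $\left(256 + i \sqrt{110}\right)^{2} \approx 65426.0 + 5369.9 i$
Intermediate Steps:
$R{\left(d,T \right)} = \left(10 - d\right)^{2}$ ($R{\left(d,T \right)} = \left(6 - \left(-4 + d\right)\right)^{2} = \left(10 - d\right)^{2}$)
$w = 256 + i \sqrt{110}$ ($w = \left(-10 - 6\right)^{2} + \sqrt{-44 - 66} = \left(-16\right)^{2} + \sqrt{-110} = 256 + i \sqrt{110} \approx 256.0 + 10.488 i$)
$w^{2} = \left(256 + i \sqrt{110}\right)^{2}$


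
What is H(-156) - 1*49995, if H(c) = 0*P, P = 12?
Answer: -49995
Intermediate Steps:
H(c) = 0 (H(c) = 0*12 = 0)
H(-156) - 1*49995 = 0 - 1*49995 = 0 - 49995 = -49995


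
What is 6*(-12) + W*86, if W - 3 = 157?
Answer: 13688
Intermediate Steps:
W = 160 (W = 3 + 157 = 160)
6*(-12) + W*86 = 6*(-12) + 160*86 = -72 + 13760 = 13688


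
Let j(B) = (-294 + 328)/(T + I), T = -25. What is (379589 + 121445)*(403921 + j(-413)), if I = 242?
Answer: 43916076521294/217 ≈ 2.0238e+11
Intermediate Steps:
j(B) = 34/217 (j(B) = (-294 + 328)/(-25 + 242) = 34/217)
(379589 + 121445)*(403921 + j(-413)) = (379589 + 121445)*(403921 + 34/217) = 501034*(87650891/217) = 43916076521294/217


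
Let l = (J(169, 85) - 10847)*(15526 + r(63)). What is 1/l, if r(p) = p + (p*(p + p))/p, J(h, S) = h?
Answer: -1/167804770 ≈ -5.9593e-9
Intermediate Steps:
r(p) = 3*p (r(p) = p + (p*(2*p))/p = p + (2*p**2)/p = p + 2*p = 3*p)
l = -167804770 (l = (169 - 10847)*(15526 + 3*63) = -10678*(15526 + 189) = -10678*15715 = -167804770)
1/l = 1/(-167804770) = -1/167804770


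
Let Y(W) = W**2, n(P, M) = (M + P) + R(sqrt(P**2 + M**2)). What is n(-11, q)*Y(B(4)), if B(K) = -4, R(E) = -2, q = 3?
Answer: -160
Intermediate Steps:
n(P, M) = -2 + M + P (n(P, M) = (M + P) - 2 = -2 + M + P)
n(-11, q)*Y(B(4)) = (-2 + 3 - 11)*(-4)**2 = -10*16 = -160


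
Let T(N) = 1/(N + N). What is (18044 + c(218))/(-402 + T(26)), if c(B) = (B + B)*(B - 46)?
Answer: -4837872/20903 ≈ -231.44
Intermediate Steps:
c(B) = 2*B*(-46 + B) (c(B) = (2*B)*(-46 + B) = 2*B*(-46 + B))
T(N) = 1/(2*N)
(18044 + c(218))/(-402 + T(26)) = (18044 + 2*218*(-46 + 218))/(-402 + (1/2)/26) = (18044 + 2*218*172)/(-402 + (1/2)*(1/26)) = (18044 + 74992)/(-402 + 1/52) = 93036/(-20903/52) = 93036*(-52/20903) = -4837872/20903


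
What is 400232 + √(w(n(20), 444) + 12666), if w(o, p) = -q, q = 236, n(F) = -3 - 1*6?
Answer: 400232 + √12430 ≈ 4.0034e+5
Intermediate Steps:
n(F) = -9 (n(F) = -3 - 6 = -9)
w(o, p) = -236 (w(o, p) = -1*236 = -236)
400232 + √(w(n(20), 444) + 12666) = 400232 + √(-236 + 12666) = 400232 + √12430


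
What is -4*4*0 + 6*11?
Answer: 66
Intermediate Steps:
-4*4*0 + 6*11 = -16*0 + 66 = 0 + 66 = 66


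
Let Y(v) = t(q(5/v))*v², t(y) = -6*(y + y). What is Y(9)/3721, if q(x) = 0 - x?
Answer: 540/3721 ≈ 0.14512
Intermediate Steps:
q(x) = -x
t(y) = -12*y
Y(v) = 60*v (Y(v) = (-(-12)*5/v)*v² = (-(-60)/v)*v² = (60/v)*v² = 60*v)
Y(9)/3721 = (60*9)/3721 = 540*(1/3721) = 540/3721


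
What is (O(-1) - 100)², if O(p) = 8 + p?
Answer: 8649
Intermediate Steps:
(O(-1) - 100)² = ((8 - 1) - 100)² = (7 - 100)² = (-93)² = 8649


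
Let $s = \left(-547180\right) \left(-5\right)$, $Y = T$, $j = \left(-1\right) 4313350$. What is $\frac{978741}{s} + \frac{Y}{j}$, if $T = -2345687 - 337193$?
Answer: $\frac{231234877687}{236017885300} \approx 0.97973$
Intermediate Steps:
$T = -2682880$ ($T = -2345687 - 337193 = -2682880$)
$j = -4313350$
$Y = -2682880$
$s = 2735900$
$\frac{978741}{s} + \frac{Y}{j} = \frac{978741}{2735900} - \frac{2682880}{-4313350} = 978741 \cdot \frac{1}{2735900} - - \frac{268288}{431335} = \frac{978741}{2735900} + \frac{268288}{431335} = \frac{231234877687}{236017885300}$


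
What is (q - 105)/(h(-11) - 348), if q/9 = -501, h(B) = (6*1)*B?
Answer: 769/69 ≈ 11.145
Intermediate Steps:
h(B) = 6*B
q = -4509 (q = 9*(-501) = -4509)
(q - 105)/(h(-11) - 348) = (-4509 - 105)/(6*(-11) - 348) = -4614/(-66 - 348) = -4614/(-414) = -4614*(-1/414) = 769/69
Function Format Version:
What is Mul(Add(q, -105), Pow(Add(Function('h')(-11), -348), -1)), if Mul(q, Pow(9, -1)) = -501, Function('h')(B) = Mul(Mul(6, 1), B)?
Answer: Rational(769, 69) ≈ 11.145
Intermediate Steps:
Function('h')(B) = Mul(6, B)
q = -4509 (q = Mul(9, -501) = -4509)
Mul(Add(q, -105), Pow(Add(Function('h')(-11), -348), -1)) = Mul(Add(-4509, -105), Pow(Add(Mul(6, -11), -348), -1)) = Mul(-4614, Pow(Add(-66, -348), -1)) = Mul(-4614, Pow(-414, -1)) = Mul(-4614, Rational(-1, 414)) = Rational(769, 69)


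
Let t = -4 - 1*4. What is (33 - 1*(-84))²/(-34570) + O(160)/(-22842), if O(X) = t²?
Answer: -157448309/394823970 ≈ -0.39878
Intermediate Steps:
t = -8 (t = -4 - 4 = -8)
O(X) = 64 (O(X) = (-8)² = 64)
(33 - 1*(-84))²/(-34570) + O(160)/(-22842) = (33 - 1*(-84))²/(-34570) + 64/(-22842) = (33 + 84)²*(-1/34570) + 64*(-1/22842) = 117²*(-1/34570) - 32/11421 = 13689*(-1/34570) - 32/11421 = -13689/34570 - 32/11421 = -157448309/394823970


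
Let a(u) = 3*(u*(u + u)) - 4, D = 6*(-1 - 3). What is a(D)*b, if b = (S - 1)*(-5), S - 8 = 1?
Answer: -138080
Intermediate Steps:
S = 9 (S = 8 + 1 = 9)
D = -24 (D = 6*(-4) = -24)
a(u) = -4 + 6*u² (a(u) = 3*(u*(2*u)) - 4 = 3*(2*u²) - 4 = 6*u² - 4 = -4 + 6*u²)
b = -40 (b = (9 - 1)*(-5) = 8*(-5) = -40)
a(D)*b = (-4 + 6*(-24)²)*(-40) = (-4 + 6*576)*(-40) = (-4 + 3456)*(-40) = 3452*(-40) = -138080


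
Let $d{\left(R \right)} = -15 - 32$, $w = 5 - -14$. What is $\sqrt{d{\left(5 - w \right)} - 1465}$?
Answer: $6 i \sqrt{42} \approx 38.884 i$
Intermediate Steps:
$w = 19$ ($w = 5 + 14 = 19$)
$d{\left(R \right)} = -47$
$\sqrt{d{\left(5 - w \right)} - 1465} = \sqrt{-47 - 1465} = \sqrt{-1512} = 6 i \sqrt{42}$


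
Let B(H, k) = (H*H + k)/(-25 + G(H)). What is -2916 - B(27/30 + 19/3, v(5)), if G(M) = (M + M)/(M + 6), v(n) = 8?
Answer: -24886627667/8541900 ≈ -2913.5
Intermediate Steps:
G(M) = 2*M/(6 + M) (G(M) = (2*M)/(6 + M) = 2*M/(6 + M))
B(H, k) = (k + H²)/(-25 + 2*H/(6 + H)) (B(H, k) = (H*H + k)/(-25 + 2*H/(6 + H)) = (H² + k)/(-25 + 2*H/(6 + H)) = (k + H²)/(-25 + 2*H/(6 + H)))
-2916 - B(27/30 + 19/3, v(5)) = -2916 - (6 + (27/30 + 19/3))*(8 + (27/30 + 19/3)²)/(-150 - 23*(27/30 + 19/3)) = -2916 - (6 + (27*(1/30) + 19*(⅓)))*(8 + (27*(1/30) + 19*(⅓))²)/(-150 - 23*(27*(1/30) + 19*(⅓))) = -2916 - (6 + (9/10 + 19/3))*(8 + (9/10 + 19/3)²)/(-150 - 23*(9/10 + 19/3)) = -2916 - (6 + 217/30)*(8 + (217/30)²)/(-150 - 23*217/30) = -2916 - 397*(8 + 47089/900)/((-150 - 4991/30)*30) = -2916 - 397*54289/((-9491/30)*30*900) = -2916 - (-30)*397*54289/(9491*30*900) = -2916 - 1*(-21552733/8541900) = -2916 + 21552733/8541900 = -24886627667/8541900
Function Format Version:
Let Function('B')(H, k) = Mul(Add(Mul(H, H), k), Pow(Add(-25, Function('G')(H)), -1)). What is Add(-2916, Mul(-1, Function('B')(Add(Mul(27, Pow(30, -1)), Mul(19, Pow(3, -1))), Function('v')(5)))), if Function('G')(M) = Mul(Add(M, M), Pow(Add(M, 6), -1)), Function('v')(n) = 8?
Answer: Rational(-24886627667, 8541900) ≈ -2913.5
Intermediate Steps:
Function('G')(M) = Mul(2, M, Pow(Add(6, M), -1)) (Function('G')(M) = Mul(Mul(2, M), Pow(Add(6, M), -1)) = Mul(2, M, Pow(Add(6, M), -1)))
Function('B')(H, k) = Mul(Pow(Add(-25, Mul(2, H, Pow(Add(6, H), -1))), -1), Add(k, Pow(H, 2))) (Function('B')(H, k) = Mul(Add(Mul(H, H), k), Pow(Add(-25, Mul(2, H, Pow(Add(6, H), -1))), -1)) = Mul(Add(Pow(H, 2), k), Pow(Add(-25, Mul(2, H, Pow(Add(6, H), -1))), -1)) = Mul(Add(k, Pow(H, 2)), Pow(Add(-25, Mul(2, H, Pow(Add(6, H), -1))), -1)) = Mul(Pow(Add(-25, Mul(2, H, Pow(Add(6, H), -1))), -1), Add(k, Pow(H, 2))))
Add(-2916, Mul(-1, Function('B')(Add(Mul(27, Pow(30, -1)), Mul(19, Pow(3, -1))), Function('v')(5)))) = Add(-2916, Mul(-1, Mul(Pow(Add(-150, Mul(-23, Add(Mul(27, Pow(30, -1)), Mul(19, Pow(3, -1))))), -1), Add(6, Add(Mul(27, Pow(30, -1)), Mul(19, Pow(3, -1)))), Add(8, Pow(Add(Mul(27, Pow(30, -1)), Mul(19, Pow(3, -1))), 2))))) = Add(-2916, Mul(-1, Mul(Pow(Add(-150, Mul(-23, Add(Mul(27, Rational(1, 30)), Mul(19, Rational(1, 3))))), -1), Add(6, Add(Mul(27, Rational(1, 30)), Mul(19, Rational(1, 3)))), Add(8, Pow(Add(Mul(27, Rational(1, 30)), Mul(19, Rational(1, 3))), 2))))) = Add(-2916, Mul(-1, Mul(Pow(Add(-150, Mul(-23, Add(Rational(9, 10), Rational(19, 3)))), -1), Add(6, Add(Rational(9, 10), Rational(19, 3))), Add(8, Pow(Add(Rational(9, 10), Rational(19, 3)), 2))))) = Add(-2916, Mul(-1, Mul(Pow(Add(-150, Mul(-23, Rational(217, 30))), -1), Add(6, Rational(217, 30)), Add(8, Pow(Rational(217, 30), 2))))) = Add(-2916, Mul(-1, Mul(Pow(Add(-150, Rational(-4991, 30)), -1), Rational(397, 30), Add(8, Rational(47089, 900))))) = Add(-2916, Mul(-1, Mul(Pow(Rational(-9491, 30), -1), Rational(397, 30), Rational(54289, 900)))) = Add(-2916, Mul(-1, Mul(Rational(-30, 9491), Rational(397, 30), Rational(54289, 900)))) = Add(-2916, Mul(-1, Rational(-21552733, 8541900))) = Add(-2916, Rational(21552733, 8541900)) = Rational(-24886627667, 8541900)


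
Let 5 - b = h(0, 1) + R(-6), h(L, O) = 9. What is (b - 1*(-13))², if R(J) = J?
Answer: 225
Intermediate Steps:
b = 2 (b = 5 - (9 - 6) = 5 - 1*3 = 5 - 3 = 2)
(b - 1*(-13))² = (2 - 1*(-13))² = (2 + 13)² = 15² = 225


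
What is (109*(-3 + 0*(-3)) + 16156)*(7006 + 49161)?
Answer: 889067443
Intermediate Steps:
(109*(-3 + 0*(-3)) + 16156)*(7006 + 49161) = (109*(-3 + 0) + 16156)*56167 = (109*(-3) + 16156)*56167 = (-327 + 16156)*56167 = 15829*56167 = 889067443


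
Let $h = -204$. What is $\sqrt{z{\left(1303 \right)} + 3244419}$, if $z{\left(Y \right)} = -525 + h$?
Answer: $3 \sqrt{360410} \approx 1801.0$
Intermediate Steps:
$z{\left(Y \right)} = -729$ ($z{\left(Y \right)} = -525 - 204 = -729$)
$\sqrt{z{\left(1303 \right)} + 3244419} = \sqrt{-729 + 3244419} = \sqrt{3243690} = 3 \sqrt{360410}$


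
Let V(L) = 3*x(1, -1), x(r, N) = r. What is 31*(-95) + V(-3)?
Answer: -2942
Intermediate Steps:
V(L) = 3 (V(L) = 3*1 = 3)
31*(-95) + V(-3) = 31*(-95) + 3 = -2945 + 3 = -2942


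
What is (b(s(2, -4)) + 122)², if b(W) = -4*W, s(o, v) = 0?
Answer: 14884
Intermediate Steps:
(b(s(2, -4)) + 122)² = (-4*0 + 122)² = (0 + 122)² = 122² = 14884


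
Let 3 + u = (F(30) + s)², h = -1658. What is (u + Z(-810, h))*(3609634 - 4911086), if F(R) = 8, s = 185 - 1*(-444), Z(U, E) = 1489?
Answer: -530022834260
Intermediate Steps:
s = 629 (s = 185 + 444 = 629)
u = 405766 (u = -3 + (8 + 629)² = -3 + 637² = -3 + 405769 = 405766)
(u + Z(-810, h))*(3609634 - 4911086) = (405766 + 1489)*(3609634 - 4911086) = 407255*(-1301452) = -530022834260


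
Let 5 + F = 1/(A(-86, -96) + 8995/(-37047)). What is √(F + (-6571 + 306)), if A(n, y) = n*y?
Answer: 3*I*√65169582335351355099/305851037 ≈ 79.183*I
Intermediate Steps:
F = -1529218138/305851037 (F = -5 + 1/(-86*(-96) + 8995/(-37047)) = -5 + 1/(8256 + 8995*(-1/37047)) = -5 + 1/(8256 - 8995/37047) = -5 + 1/(305851037/37047) = -5 + 37047/305851037 = -1529218138/305851037 ≈ -4.9999)
√(F + (-6571 + 306)) = √(-1529218138/305851037 + (-6571 + 306)) = √(-1529218138/305851037 - 6265) = √(-1917685964943/305851037) = 3*I*√65169582335351355099/305851037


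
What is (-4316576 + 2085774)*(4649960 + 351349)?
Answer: -11156930119818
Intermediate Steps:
(-4316576 + 2085774)*(4649960 + 351349) = -2230802*5001309 = -11156930119818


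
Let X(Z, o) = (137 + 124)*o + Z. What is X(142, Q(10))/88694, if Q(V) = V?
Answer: 1376/44347 ≈ 0.031028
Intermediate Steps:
X(Z, o) = Z + 261*o (X(Z, o) = 261*o + Z = Z + 261*o)
X(142, Q(10))/88694 = (142 + 261*10)/88694 = (142 + 2610)*(1/88694) = 2752*(1/88694) = 1376/44347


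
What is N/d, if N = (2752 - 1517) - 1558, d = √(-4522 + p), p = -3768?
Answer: 323*I*√8290/8290 ≈ 3.5475*I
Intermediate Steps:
d = I*√8290 (d = √(-4522 - 3768) = √(-8290) = I*√8290 ≈ 91.049*I)
N = -323 (N = 1235 - 1558 = -323)
N/d = -323*(-I*√8290/8290) = -(-323)*I*√8290/8290 = 323*I*√8290/8290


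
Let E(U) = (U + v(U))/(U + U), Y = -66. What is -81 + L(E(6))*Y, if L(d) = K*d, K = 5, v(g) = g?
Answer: -411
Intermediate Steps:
E(U) = 1 (E(U) = (U + U)/(U + U) = (2*U)/((2*U)) = (2*U)*(1/(2*U)) = 1)
L(d) = 5*d
-81 + L(E(6))*Y = -81 + (5*1)*(-66) = -81 + 5*(-66) = -81 - 330 = -411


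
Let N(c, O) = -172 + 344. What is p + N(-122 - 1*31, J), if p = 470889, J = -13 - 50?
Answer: 471061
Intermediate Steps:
J = -63
N(c, O) = 172
p + N(-122 - 1*31, J) = 470889 + 172 = 471061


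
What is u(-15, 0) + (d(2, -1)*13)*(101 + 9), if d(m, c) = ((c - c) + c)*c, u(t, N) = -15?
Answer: 1415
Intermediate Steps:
d(m, c) = c**2 (d(m, c) = (0 + c)*c = c*c = c**2)
u(-15, 0) + (d(2, -1)*13)*(101 + 9) = -15 + ((-1)**2*13)*(101 + 9) = -15 + (1*13)*110 = -15 + 13*110 = -15 + 1430 = 1415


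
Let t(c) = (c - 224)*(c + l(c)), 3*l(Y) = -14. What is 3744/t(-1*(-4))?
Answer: 1404/55 ≈ 25.527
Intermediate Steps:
l(Y) = -14/3 (l(Y) = (⅓)*(-14) = -14/3)
t(c) = (-224 + c)*(-14/3 + c) (t(c) = (c - 224)*(c - 14/3) = (-224 + c)*(-14/3 + c))
3744/t(-1*(-4)) = 3744/(3136/3 + (-1*(-4))² - (-686)*(-4)/3) = 3744/(3136/3 + 4² - 686/3*4) = 3744/(3136/3 + 16 - 2744/3) = 3744/(440/3) = 3744*(3/440) = 1404/55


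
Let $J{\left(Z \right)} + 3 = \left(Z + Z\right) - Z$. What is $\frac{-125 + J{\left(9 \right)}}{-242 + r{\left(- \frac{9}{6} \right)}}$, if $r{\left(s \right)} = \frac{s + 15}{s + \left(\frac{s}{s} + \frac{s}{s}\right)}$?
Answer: $\frac{119}{215} \approx 0.55349$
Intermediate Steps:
$r{\left(s \right)} = \frac{15 + s}{2 + s}$ ($r{\left(s \right)} = \frac{15 + s}{s + \left(1 + 1\right)} = \frac{15 + s}{s + 2} = \frac{15 + s}{2 + s}$)
$J{\left(Z \right)} = -3 + Z$ ($J{\left(Z \right)} = -3 + \left(\left(Z + Z\right) - Z\right) = -3 + \left(2 Z - Z\right) = -3 + Z$)
$\frac{-125 + J{\left(9 \right)}}{-242 + r{\left(- \frac{9}{6} \right)}} = \frac{-125 + \left(-3 + 9\right)}{-242 + \frac{15 - \frac{9}{6}}{2 - \frac{9}{6}}} = \frac{-125 + 6}{-242 + \frac{15 - \frac{3}{2}}{2 - \frac{3}{2}}} = - \frac{119}{-242 + \frac{15 - \frac{3}{2}}{2 - \frac{3}{2}}} = - \frac{119}{-242 + \frac{1}{\frac{1}{2}} \cdot \frac{27}{2}} = - \frac{119}{-242 + 2 \cdot \frac{27}{2}} = - \frac{119}{-242 + 27} = - \frac{119}{-215} = \left(-119\right) \left(- \frac{1}{215}\right) = \frac{119}{215}$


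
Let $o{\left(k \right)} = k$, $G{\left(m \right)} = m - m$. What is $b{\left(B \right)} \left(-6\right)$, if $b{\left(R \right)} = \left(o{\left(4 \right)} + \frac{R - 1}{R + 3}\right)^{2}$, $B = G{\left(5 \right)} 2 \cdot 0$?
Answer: $- \frac{242}{3} \approx -80.667$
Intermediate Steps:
$G{\left(m \right)} = 0$
$B = 0$ ($B = 0 \cdot 2 \cdot 0 = 0 \cdot 0 = 0$)
$b{\left(R \right)} = \left(4 + \frac{-1 + R}{3 + R}\right)^{2}$ ($b{\left(R \right)} = \left(4 + \frac{R - 1}{R + 3}\right)^{2} = \left(4 + \frac{-1 + R}{3 + R}\right)^{2}$)
$b{\left(B \right)} \left(-6\right) = \frac{\left(11 + 5 \cdot 0\right)^{2}}{\left(3 + 0\right)^{2}} \left(-6\right) = \frac{\left(11 + 0\right)^{2}}{9} \left(-6\right) = \frac{11^{2}}{9} \left(-6\right) = \frac{1}{9} \cdot 121 \left(-6\right) = \frac{121}{9} \left(-6\right) = - \frac{242}{3}$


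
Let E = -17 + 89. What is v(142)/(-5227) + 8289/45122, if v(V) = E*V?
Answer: -418000725/235852694 ≈ -1.7723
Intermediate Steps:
E = 72
v(V) = 72*V
v(142)/(-5227) + 8289/45122 = (72*142)/(-5227) + 8289/45122 = 10224*(-1/5227) + 8289*(1/45122) = -10224/5227 + 8289/45122 = -418000725/235852694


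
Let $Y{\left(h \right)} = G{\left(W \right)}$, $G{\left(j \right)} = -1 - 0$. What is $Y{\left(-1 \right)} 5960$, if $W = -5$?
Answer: $-5960$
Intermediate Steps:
$G{\left(j \right)} = -1$ ($G{\left(j \right)} = -1 + 0 = -1$)
$Y{\left(h \right)} = -1$
$Y{\left(-1 \right)} 5960 = \left(-1\right) 5960 = -5960$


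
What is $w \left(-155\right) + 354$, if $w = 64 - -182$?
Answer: $-37776$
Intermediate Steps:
$w = 246$ ($w = 64 + 182 = 246$)
$w \left(-155\right) + 354 = 246 \left(-155\right) + 354 = -38130 + 354 = -37776$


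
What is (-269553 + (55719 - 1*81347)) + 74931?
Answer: -220250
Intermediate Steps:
(-269553 + (55719 - 1*81347)) + 74931 = (-269553 + (55719 - 81347)) + 74931 = (-269553 - 25628) + 74931 = -295181 + 74931 = -220250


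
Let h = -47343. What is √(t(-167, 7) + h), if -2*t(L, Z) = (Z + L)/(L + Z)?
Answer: I*√189374/2 ≈ 217.59*I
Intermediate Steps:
t(L, Z) = -½ (t(L, Z) = -(Z + L)/(2*(L + Z)) = -(L + Z)/(2*(L + Z)) = -½*1 = -½)
√(t(-167, 7) + h) = √(-½ - 47343) = √(-94687/2) = I*√189374/2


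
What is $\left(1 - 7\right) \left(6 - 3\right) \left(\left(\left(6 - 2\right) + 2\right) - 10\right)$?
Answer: $72$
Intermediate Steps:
$\left(1 - 7\right) \left(6 - 3\right) \left(\left(\left(6 - 2\right) + 2\right) - 10\right) = \left(-6\right) 3 \left(\left(4 + 2\right) - 10\right) = - 18 \left(6 - 10\right) = \left(-18\right) \left(-4\right) = 72$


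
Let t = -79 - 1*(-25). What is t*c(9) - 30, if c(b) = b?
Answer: -516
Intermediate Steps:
t = -54 (t = -79 + 25 = -54)
t*c(9) - 30 = -54*9 - 30 = -486 - 30 = -516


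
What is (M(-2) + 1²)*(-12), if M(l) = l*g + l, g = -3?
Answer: -60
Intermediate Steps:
M(l) = -2*l (M(l) = l*(-3) + l = -3*l + l = -2*l)
(M(-2) + 1²)*(-12) = (-2*(-2) + 1²)*(-12) = (4 + 1)*(-12) = 5*(-12) = -60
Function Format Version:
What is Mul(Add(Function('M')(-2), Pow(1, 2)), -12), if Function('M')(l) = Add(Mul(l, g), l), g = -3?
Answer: -60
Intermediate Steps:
Function('M')(l) = Mul(-2, l) (Function('M')(l) = Add(Mul(l, -3), l) = Add(Mul(-3, l), l) = Mul(-2, l))
Mul(Add(Function('M')(-2), Pow(1, 2)), -12) = Mul(Add(Mul(-2, -2), Pow(1, 2)), -12) = Mul(Add(4, 1), -12) = Mul(5, -12) = -60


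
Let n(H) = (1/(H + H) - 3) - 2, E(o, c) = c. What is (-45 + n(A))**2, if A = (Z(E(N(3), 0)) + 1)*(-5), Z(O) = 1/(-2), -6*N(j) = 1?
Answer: 63001/25 ≈ 2520.0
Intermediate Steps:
N(j) = -1/6 (N(j) = -1/6*1 = -1/6)
Z(O) = -1/2
A = -5/2 (A = (-1/2 + 1)*(-5) = (1/2)*(-5) = -5/2 ≈ -2.5000)
n(H) = -5 + 1/(2*H) (n(H) = (1/(2*H) - 3) - 2 = (-3 + 1/(2*H)) - 2 = -5 + 1/(2*H))
(-45 + n(A))**2 = (-45 + (-5 + 1/(2*(-5/2))))**2 = (-45 + (-5 + (1/2)*(-2/5)))**2 = (-45 + (-5 - 1/5))**2 = (-45 - 26/5)**2 = (-251/5)**2 = 63001/25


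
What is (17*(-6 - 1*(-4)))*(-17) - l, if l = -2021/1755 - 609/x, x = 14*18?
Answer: 4082609/7020 ≈ 581.57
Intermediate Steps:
x = 252
l = -25049/7020 (l = -2021/1755 - 609/252 = -2021*1/1755 - 609*1/252 = -2021/1755 - 29/12 = -25049/7020 ≈ -3.5682)
(17*(-6 - 1*(-4)))*(-17) - l = (17*(-6 - 1*(-4)))*(-17) - 1*(-25049/7020) = (17*(-6 + 4))*(-17) + 25049/7020 = (17*(-2))*(-17) + 25049/7020 = -34*(-17) + 25049/7020 = 578 + 25049/7020 = 4082609/7020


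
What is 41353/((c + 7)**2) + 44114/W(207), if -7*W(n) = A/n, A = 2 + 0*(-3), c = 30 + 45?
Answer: -214902985979/6724 ≈ -3.1961e+7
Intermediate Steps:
c = 75
A = 2 (A = 2 + 0 = 2)
W(n) = -2/(7*n)
41353/((c + 7)**2) + 44114/W(207) = 41353/((75 + 7)**2) + 44114/((-2/7/207)) = 41353/(82**2) + 44114/((-2/7*1/207)) = 41353/6724 + 44114/(-2/1449) = 41353*(1/6724) + 44114*(-1449/2) = 41353/6724 - 31960593 = -214902985979/6724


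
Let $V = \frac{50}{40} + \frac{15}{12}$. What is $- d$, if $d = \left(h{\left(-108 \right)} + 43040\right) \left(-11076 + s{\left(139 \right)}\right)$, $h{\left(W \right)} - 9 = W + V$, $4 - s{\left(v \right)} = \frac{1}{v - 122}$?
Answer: $\frac{16166080575}{34} \approx 4.7547 \cdot 10^{8}$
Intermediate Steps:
$s{\left(v \right)} = 4 - \frac{1}{-122 + v}$ ($s{\left(v \right)} = 4 - \frac{1}{v - 122} = 4 - \frac{1}{-122 + v}$)
$V = \frac{5}{2}$ ($V = 50 \cdot \frac{1}{40} + 15 \cdot \frac{1}{12} = \frac{5}{4} + \frac{5}{4} = \frac{5}{2} \approx 2.5$)
$h{\left(W \right)} = \frac{23}{2} + W$ ($h{\left(W \right)} = 9 + \left(W + \frac{5}{2}\right) = 9 + \left(\frac{5}{2} + W\right) = \frac{23}{2} + W$)
$d = - \frac{16166080575}{34}$ ($d = \left(\left(\frac{23}{2} - 108\right) + 43040\right) \left(-11076 + \frac{-489 + 4 \cdot 139}{-122 + 139}\right) = \left(- \frac{193}{2} + 43040\right) \left(-11076 + \frac{-489 + 556}{17}\right) = \frac{85887 \left(-11076 + \frac{1}{17} \cdot 67\right)}{2} = \frac{85887 \left(-11076 + \frac{67}{17}\right)}{2} = \frac{85887}{2} \left(- \frac{188225}{17}\right) = - \frac{16166080575}{34} \approx -4.7547 \cdot 10^{8}$)
$- d = \left(-1\right) \left(- \frac{16166080575}{34}\right) = \frac{16166080575}{34}$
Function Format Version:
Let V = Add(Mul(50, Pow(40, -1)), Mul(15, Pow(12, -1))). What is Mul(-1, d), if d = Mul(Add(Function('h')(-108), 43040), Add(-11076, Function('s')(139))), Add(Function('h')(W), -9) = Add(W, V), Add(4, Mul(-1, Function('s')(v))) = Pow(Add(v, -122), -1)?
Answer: Rational(16166080575, 34) ≈ 4.7547e+8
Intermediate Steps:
Function('s')(v) = Add(4, Mul(-1, Pow(Add(-122, v), -1))) (Function('s')(v) = Add(4, Mul(-1, Pow(Add(v, -122), -1))) = Add(4, Mul(-1, Pow(Add(-122, v), -1))))
V = Rational(5, 2) (V = Add(Mul(50, Rational(1, 40)), Mul(15, Rational(1, 12))) = Add(Rational(5, 4), Rational(5, 4)) = Rational(5, 2) ≈ 2.5000)
Function('h')(W) = Add(Rational(23, 2), W) (Function('h')(W) = Add(9, Add(W, Rational(5, 2))) = Add(9, Add(Rational(5, 2), W)) = Add(Rational(23, 2), W))
d = Rational(-16166080575, 34) (d = Mul(Add(Add(Rational(23, 2), -108), 43040), Add(-11076, Mul(Pow(Add(-122, 139), -1), Add(-489, Mul(4, 139))))) = Mul(Add(Rational(-193, 2), 43040), Add(-11076, Mul(Pow(17, -1), Add(-489, 556)))) = Mul(Rational(85887, 2), Add(-11076, Mul(Rational(1, 17), 67))) = Mul(Rational(85887, 2), Add(-11076, Rational(67, 17))) = Mul(Rational(85887, 2), Rational(-188225, 17)) = Rational(-16166080575, 34) ≈ -4.7547e+8)
Mul(-1, d) = Mul(-1, Rational(-16166080575, 34)) = Rational(16166080575, 34)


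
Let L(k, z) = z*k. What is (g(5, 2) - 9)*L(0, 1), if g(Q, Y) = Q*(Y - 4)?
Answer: 0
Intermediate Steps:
g(Q, Y) = Q*(-4 + Y)
L(k, z) = k*z
(g(5, 2) - 9)*L(0, 1) = (5*(-4 + 2) - 9)*(0*1) = (5*(-2) - 9)*0 = (-10 - 9)*0 = -19*0 = 0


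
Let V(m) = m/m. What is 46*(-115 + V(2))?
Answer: -5244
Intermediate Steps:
V(m) = 1
46*(-115 + V(2)) = 46*(-115 + 1) = 46*(-114) = -5244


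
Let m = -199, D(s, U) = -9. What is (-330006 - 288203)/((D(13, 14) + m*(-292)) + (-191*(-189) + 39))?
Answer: -618209/94237 ≈ -6.5602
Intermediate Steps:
(-330006 - 288203)/((D(13, 14) + m*(-292)) + (-191*(-189) + 39)) = (-330006 - 288203)/((-9 - 199*(-292)) + (-191*(-189) + 39)) = -618209/((-9 + 58108) + (36099 + 39)) = -618209/(58099 + 36138) = -618209/94237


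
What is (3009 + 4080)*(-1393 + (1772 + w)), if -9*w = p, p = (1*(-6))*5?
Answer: 2710361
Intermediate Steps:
p = -30 (p = -6*5 = -30)
w = 10/3 (w = -1/9*(-30) = 10/3 ≈ 3.3333)
(3009 + 4080)*(-1393 + (1772 + w)) = (3009 + 4080)*(-1393 + (1772 + 10/3)) = 7089*(-1393 + 5326/3) = 7089*(1147/3) = 2710361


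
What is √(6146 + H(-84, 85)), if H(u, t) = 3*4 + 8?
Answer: √6166 ≈ 78.524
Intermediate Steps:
H(u, t) = 20 (H(u, t) = 12 + 8 = 20)
√(6146 + H(-84, 85)) = √(6146 + 20) = √6166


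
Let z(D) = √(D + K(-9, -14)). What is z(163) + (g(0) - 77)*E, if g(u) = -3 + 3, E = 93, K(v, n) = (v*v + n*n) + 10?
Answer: -7161 + 15*√2 ≈ -7139.8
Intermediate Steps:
K(v, n) = 10 + n² + v² (K(v, n) = (v² + n²) + 10 = (n² + v²) + 10 = 10 + n² + v²)
g(u) = 0
z(D) = √(287 + D) (z(D) = √(D + (10 + (-14)² + (-9)²)) = √(D + (10 + 196 + 81)) = √(D + 287) = √(287 + D))
z(163) + (g(0) - 77)*E = √(287 + 163) + (0 - 77)*93 = √450 - 77*93 = 15*√2 - 7161 = -7161 + 15*√2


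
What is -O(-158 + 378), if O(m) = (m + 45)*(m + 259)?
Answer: -126935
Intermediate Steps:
O(m) = (45 + m)*(259 + m)
-O(-158 + 378) = -(11655 + (-158 + 378)**2 + 304*(-158 + 378)) = -(11655 + 220**2 + 304*220) = -(11655 + 48400 + 66880) = -1*126935 = -126935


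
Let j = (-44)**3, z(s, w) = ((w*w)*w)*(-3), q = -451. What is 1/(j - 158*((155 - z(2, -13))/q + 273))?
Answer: -451/58888306 ≈ -7.6586e-6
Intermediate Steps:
z(s, w) = -3*w**3 (z(s, w) = (w**2*w)*(-3) = w**3*(-3) = -3*w**3)
j = -85184
1/(j - 158*((155 - z(2, -13))/q + 273)) = 1/(-85184 - 158*((155 - (-3)*(-13)**3)/(-451) + 273)) = 1/(-85184 - 158*((155 - (-3)*(-2197))*(-1/451) + 273)) = 1/(-85184 - 158*((155 - 1*6591)*(-1/451) + 273)) = 1/(-85184 - 158*((155 - 6591)*(-1/451) + 273)) = 1/(-85184 - 158*(-6436*(-1/451) + 273)) = 1/(-85184 - 158*(6436/451 + 273)) = 1/(-85184 - 158*129559/451) = 1/(-85184 - 20470322/451) = 1/(-58888306/451) = -451/58888306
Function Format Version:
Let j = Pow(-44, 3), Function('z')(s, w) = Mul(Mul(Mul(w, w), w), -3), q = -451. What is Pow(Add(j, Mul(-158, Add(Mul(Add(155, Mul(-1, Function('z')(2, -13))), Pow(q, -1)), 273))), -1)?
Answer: Rational(-451, 58888306) ≈ -7.6586e-6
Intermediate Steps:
Function('z')(s, w) = Mul(-3, Pow(w, 3)) (Function('z')(s, w) = Mul(Mul(Pow(w, 2), w), -3) = Mul(Pow(w, 3), -3) = Mul(-3, Pow(w, 3)))
j = -85184
Pow(Add(j, Mul(-158, Add(Mul(Add(155, Mul(-1, Function('z')(2, -13))), Pow(q, -1)), 273))), -1) = Pow(Add(-85184, Mul(-158, Add(Mul(Add(155, Mul(-1, Mul(-3, Pow(-13, 3)))), Pow(-451, -1)), 273))), -1) = Pow(Add(-85184, Mul(-158, Add(Mul(Add(155, Mul(-1, Mul(-3, -2197))), Rational(-1, 451)), 273))), -1) = Pow(Add(-85184, Mul(-158, Add(Mul(Add(155, Mul(-1, 6591)), Rational(-1, 451)), 273))), -1) = Pow(Add(-85184, Mul(-158, Add(Mul(Add(155, -6591), Rational(-1, 451)), 273))), -1) = Pow(Add(-85184, Mul(-158, Add(Mul(-6436, Rational(-1, 451)), 273))), -1) = Pow(Add(-85184, Mul(-158, Add(Rational(6436, 451), 273))), -1) = Pow(Add(-85184, Mul(-158, Rational(129559, 451))), -1) = Pow(Add(-85184, Rational(-20470322, 451)), -1) = Pow(Rational(-58888306, 451), -1) = Rational(-451, 58888306)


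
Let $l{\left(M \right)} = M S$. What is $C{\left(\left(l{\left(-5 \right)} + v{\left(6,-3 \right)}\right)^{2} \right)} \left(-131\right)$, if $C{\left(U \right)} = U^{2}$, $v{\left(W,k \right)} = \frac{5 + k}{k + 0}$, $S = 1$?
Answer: $- \frac{10941251}{81} \approx -1.3508 \cdot 10^{5}$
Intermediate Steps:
$v{\left(W,k \right)} = \frac{5 + k}{k}$
$l{\left(M \right)} = M$ ($l{\left(M \right)} = M 1 = M$)
$C{\left(\left(l{\left(-5 \right)} + v{\left(6,-3 \right)}\right)^{2} \right)} \left(-131\right) = \left(\left(-5 + \frac{5 - 3}{-3}\right)^{2}\right)^{2} \left(-131\right) = \left(\left(-5 - \frac{2}{3}\right)^{2}\right)^{2} \left(-131\right) = \left(\left(- \frac{17}{3}\right)^{2}\right)^{2} \left(-131\right) = \left(\frac{289}{9}\right)^{2} \left(-131\right) = \frac{83521}{81} \left(-131\right) = - \frac{10941251}{81}$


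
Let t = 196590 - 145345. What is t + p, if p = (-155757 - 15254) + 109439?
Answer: -10327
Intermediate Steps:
t = 51245
p = -61572 (p = -171011 + 109439 = -61572)
t + p = 51245 - 61572 = -10327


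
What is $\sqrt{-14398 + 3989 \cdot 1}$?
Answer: $i \sqrt{10409} \approx 102.02 i$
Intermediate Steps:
$\sqrt{-14398 + 3989 \cdot 1} = \sqrt{-14398 + 3989} = \sqrt{-10409} = i \sqrt{10409}$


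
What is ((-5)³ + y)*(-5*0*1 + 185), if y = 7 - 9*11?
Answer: -40145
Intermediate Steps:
y = -92 (y = 7 - 99 = -92)
((-5)³ + y)*(-5*0*1 + 185) = ((-5)³ - 92)*(-5*0*1 + 185) = (-125 - 92)*(0*1 + 185) = -217*(0 + 185) = -217*185 = -40145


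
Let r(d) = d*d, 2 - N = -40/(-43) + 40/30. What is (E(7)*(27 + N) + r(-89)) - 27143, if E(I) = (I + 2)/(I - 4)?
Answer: -823097/43 ≈ -19142.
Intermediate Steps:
N = -34/129 (N = 2 - (-40/(-43) + 40/30) = 2 - (-40*(-1/43) + 40*(1/30)) = 2 - (40/43 + 4/3) = 2 - 1*292/129 = 2 - 292/129 = -34/129 ≈ -0.26357)
r(d) = d²
E(I) = (2 + I)/(-4 + I)
(E(7)*(27 + N) + r(-89)) - 27143 = (((2 + 7)/(-4 + 7))*(27 - 34/129) + (-89)²) - 27143 = ((9/3)*(3449/129) + 7921) - 27143 = (((⅓)*9)*(3449/129) + 7921) - 27143 = (3*(3449/129) + 7921) - 27143 = (3449/43 + 7921) - 27143 = 344052/43 - 27143 = -823097/43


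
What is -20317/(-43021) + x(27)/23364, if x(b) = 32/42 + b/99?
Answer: 9969348877/21107995524 ≈ 0.47230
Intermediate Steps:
x(b) = 16/21 + b/99 (x(b) = 32*(1/42) + b*(1/99) = 16/21 + b/99)
-20317/(-43021) + x(27)/23364 = -20317/(-43021) + (16/21 + (1/99)*27)/23364 = -20317*(-1/43021) + (16/21 + 3/11)*(1/23364) = 1847/3911 + (239/231)*(1/23364) = 1847/3911 + 239/5397084 = 9969348877/21107995524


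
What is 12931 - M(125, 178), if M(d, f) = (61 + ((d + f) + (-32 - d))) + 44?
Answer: 12680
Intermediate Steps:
M(d, f) = 73 + f (M(d, f) = (61 + (-32 + f)) + 44 = (29 + f) + 44 = 73 + f)
12931 - M(125, 178) = 12931 - (73 + 178) = 12931 - 1*251 = 12931 - 251 = 12680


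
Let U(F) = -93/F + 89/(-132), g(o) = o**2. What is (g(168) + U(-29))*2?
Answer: 108051167/1914 ≈ 56453.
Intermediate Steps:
U(F) = -89/132 - 93/F (U(F) = -93/F + 89*(-1/132) = -93/F - 89/132 = -89/132 - 93/F)
(g(168) + U(-29))*2 = (168**2 + (-89/132 - 93/(-29)))*2 = (28224 + (-89/132 - 93*(-1/29)))*2 = (28224 + (-89/132 + 93/29))*2 = (28224 + 9695/3828)*2 = (108051167/3828)*2 = 108051167/1914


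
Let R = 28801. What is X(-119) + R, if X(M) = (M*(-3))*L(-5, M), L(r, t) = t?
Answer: -13682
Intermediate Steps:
X(M) = -3*M² (X(M) = (M*(-3))*M = (-3*M)*M = -3*M²)
X(-119) + R = -3*(-119)² + 28801 = -3*14161 + 28801 = -42483 + 28801 = -13682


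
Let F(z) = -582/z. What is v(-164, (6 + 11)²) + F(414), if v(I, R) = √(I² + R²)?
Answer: -97/69 + √110417 ≈ 330.88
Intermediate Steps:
v(-164, (6 + 11)²) + F(414) = √((-164)² + ((6 + 11)²)²) - 582/414 = √(26896 + (17²)²) - 582*1/414 = √(26896 + 289²) - 97/69 = √(26896 + 83521) - 97/69 = √110417 - 97/69 = -97/69 + √110417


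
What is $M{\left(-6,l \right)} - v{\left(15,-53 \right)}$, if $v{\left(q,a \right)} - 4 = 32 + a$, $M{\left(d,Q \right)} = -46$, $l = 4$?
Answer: $-29$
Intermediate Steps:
$v{\left(q,a \right)} = 36 + a$ ($v{\left(q,a \right)} = 4 + \left(32 + a\right) = 36 + a$)
$M{\left(-6,l \right)} - v{\left(15,-53 \right)} = -46 - \left(36 - 53\right) = -46 - -17 = -46 + 17 = -29$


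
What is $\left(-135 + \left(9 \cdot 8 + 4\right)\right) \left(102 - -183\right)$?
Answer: $-16815$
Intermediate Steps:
$\left(-135 + \left(9 \cdot 8 + 4\right)\right) \left(102 - -183\right) = \left(-135 + \left(72 + 4\right)\right) \left(102 + 183\right) = \left(-135 + 76\right) 285 = \left(-59\right) 285 = -16815$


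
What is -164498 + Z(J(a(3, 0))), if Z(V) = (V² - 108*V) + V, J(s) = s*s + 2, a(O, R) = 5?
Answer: -166658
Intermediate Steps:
J(s) = 2 + s² (J(s) = s² + 2 = 2 + s²)
Z(V) = V² - 107*V
-164498 + Z(J(a(3, 0))) = -164498 + (2 + 5²)*(-107 + (2 + 5²)) = -164498 + (2 + 25)*(-107 + (2 + 25)) = -164498 + 27*(-107 + 27) = -164498 + 27*(-80) = -164498 - 2160 = -166658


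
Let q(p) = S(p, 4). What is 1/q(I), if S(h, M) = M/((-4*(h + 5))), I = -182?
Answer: 177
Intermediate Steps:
S(h, M) = M/(-20 - 4*h) (S(h, M) = M/((-4*(5 + h))) = M/(-20 - 4*h))
q(p) = -4/(20 + 4*p) (q(p) = -1*4/(20 + 4*p) = -4/(20 + 4*p))
1/q(I) = 1/(-1/(5 - 182)) = 1/(-1/(-177)) = 1/(-1*(-1/177)) = 1/(1/177) = 177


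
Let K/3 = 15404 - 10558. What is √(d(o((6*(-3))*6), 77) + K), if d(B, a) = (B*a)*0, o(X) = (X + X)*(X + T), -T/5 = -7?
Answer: √14538 ≈ 120.57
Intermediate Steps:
T = 35 (T = -5*(-7) = 35)
o(X) = 2*X*(35 + X) (o(X) = (X + X)*(X + 35) = (2*X)*(35 + X) = 2*X*(35 + X))
d(B, a) = 0
K = 14538 (K = 3*(15404 - 10558) = 3*4846 = 14538)
√(d(o((6*(-3))*6), 77) + K) = √(0 + 14538) = √14538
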